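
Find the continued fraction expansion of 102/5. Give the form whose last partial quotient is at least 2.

102 = 20×5 + 2
5 = 2×2 + 1
2 = 2×1 + 0  (stop)
So 102/5 = [20; 2, 2].

[20; 2, 2]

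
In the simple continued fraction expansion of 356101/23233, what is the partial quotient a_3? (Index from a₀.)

3

356101 = 15·23233 + 7606   →  a_0 = 15
23233 = 3·7606 + 415   →  a_1 = 3
7606 = 18·415 + 136   →  a_2 = 18
415 = 3·136 + 7   →  a_3 = 3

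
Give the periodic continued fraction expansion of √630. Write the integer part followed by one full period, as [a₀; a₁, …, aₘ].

a₀ = ⌊√630⌋ = 25.
With m₀=0, d₀=1 and mₖ₊₁ = dₖaₖ − mₖ, dₖ₊₁ = (n − mₖ₊₁²)/dₖ, aₖ₊₁ = ⌊(a₀+mₖ₊₁)/dₖ₊₁⌋:
  k=1: m=25, d=5, a=10
  k=2: m=25, d=1, a=50
d=1 and a=2a₀=50 at k=2, so the next step gives (m, d) = (25, 5) again — its k=1 value — and the period has length 2.

[25; 10, 50]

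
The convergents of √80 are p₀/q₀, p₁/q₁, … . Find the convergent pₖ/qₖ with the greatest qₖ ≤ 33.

√80 = [8; 1, 16, …] (period length 2).
Convergents:
  p_0/q_0 = 8/1
  p_1/q_1 = 9/1
  p_2/q_2 = 152/17
  p_3/q_3 = 161/18
  p_4/q_4 = 2728/305
q_3 = 18 ≤ 33 < 305 = q_4, so the answer is 161/18.

161/18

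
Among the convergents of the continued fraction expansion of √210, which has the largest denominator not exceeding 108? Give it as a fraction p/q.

√210 = [14; 2, 28, …] (period length 2).
Convergents:
  p_0/q_0 = 14/1
  p_1/q_1 = 29/2
  p_2/q_2 = 826/57
  p_3/q_3 = 1681/116
q_2 = 57 ≤ 108 < 116 = q_3, so the answer is 826/57.

826/57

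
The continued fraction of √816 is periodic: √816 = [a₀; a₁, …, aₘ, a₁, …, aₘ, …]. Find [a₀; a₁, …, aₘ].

[28; 1, 1, 3, 3, 3, 1, 1, 56]

a₀ = ⌊√816⌋ = 28.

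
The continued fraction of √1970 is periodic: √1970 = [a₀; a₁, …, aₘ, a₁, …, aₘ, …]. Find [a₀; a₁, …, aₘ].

[44; 2, 1, 1, 2, 88]

a₀ = ⌊√1970⌋ = 44.
With m₀=0, d₀=1 and mₖ₊₁ = dₖaₖ − mₖ, dₖ₊₁ = (n − mₖ₊₁²)/dₖ, aₖ₊₁ = ⌊(a₀+mₖ₊₁)/dₖ₊₁⌋:
  k=1: m=44, d=34, a=2
  k=2: m=24, d=41, a=1
  k=3: m=17, d=41, a=1
  k=4: m=24, d=34, a=2
  k=5: m=44, d=1, a=88
d=1 and a=2a₀=88 at k=5, so the next step gives (m, d) = (44, 34) again — its k=1 value — and the period has length 5.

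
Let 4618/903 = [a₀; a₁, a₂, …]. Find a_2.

4618 = 5·903 + 103   →  a_0 = 5
903 = 8·103 + 79   →  a_1 = 8
103 = 1·79 + 24   →  a_2 = 1

1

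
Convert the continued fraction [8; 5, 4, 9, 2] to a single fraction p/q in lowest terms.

3350/409

Fold from the inside: start with 2/1.
  9 + 1/2 = 19/2
  4 + 2/19 = 78/19
  5 + 19/78 = 409/78
  8 + 78/409 = 3350/409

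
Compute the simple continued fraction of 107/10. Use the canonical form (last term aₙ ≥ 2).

[10; 1, 2, 3]

107 = 10*10 + 7
10 = 1*7 + 3
7 = 2*3 + 1
3 = 3*1 + 0  (stop)
So 107/10 = [10; 1, 2, 3].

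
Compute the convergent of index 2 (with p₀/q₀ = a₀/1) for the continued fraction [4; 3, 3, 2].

43/10

Using pₖ = aₖpₖ₋₁ + pₖ₋₂, qₖ = aₖqₖ₋₁ + qₖ₋₂ (with p₋₁=1, p₋₂=0, q₋₁=0, q₋₂=1):
  k=0: a=4, p=4, q=1
  k=1: a=3, p=13, q=3
  k=2: a=3, p=43, q=10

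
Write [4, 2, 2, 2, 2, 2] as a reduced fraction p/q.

Fold from the inside: start with 2/1.
  2 + 1/2 = 5/2
  2 + 2/5 = 12/5
  2 + 5/12 = 29/12
  2 + 12/29 = 70/29
  4 + 29/70 = 309/70

309/70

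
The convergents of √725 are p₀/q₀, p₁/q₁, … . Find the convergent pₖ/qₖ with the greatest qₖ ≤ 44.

√725 = [26; 1, 12, 2, 12, 1, 52, …] (period length 6).
Convergents:
  p_0/q_0 = 26/1
  p_1/q_1 = 27/1
  p_2/q_2 = 350/13
  p_3/q_3 = 727/27
  p_4/q_4 = 9074/337
q_3 = 27 ≤ 44 < 337 = q_4, so the answer is 727/27.

727/27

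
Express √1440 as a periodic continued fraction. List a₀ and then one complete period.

[37; 1, 17, 1, 74]

a₀ = ⌊√1440⌋ = 37.
With m₀=0, d₀=1 and mₖ₊₁ = dₖaₖ − mₖ, dₖ₊₁ = (n − mₖ₊₁²)/dₖ, aₖ₊₁ = ⌊(a₀+mₖ₊₁)/dₖ₊₁⌋:
  k=1: m=37, d=71, a=1
  k=2: m=34, d=4, a=17
  k=3: m=34, d=71, a=1
  k=4: m=37, d=1, a=74
d=1 and a=2a₀=74 at k=4, so the next step gives (m, d) = (37, 71) again — its k=1 value — and the period has length 4.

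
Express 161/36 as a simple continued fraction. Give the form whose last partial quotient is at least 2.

161 = 4×36 + 17
36 = 2×17 + 2
17 = 8×2 + 1
2 = 2×1 + 0  (stop)
So 161/36 = [4; 2, 8, 2].

[4; 2, 8, 2]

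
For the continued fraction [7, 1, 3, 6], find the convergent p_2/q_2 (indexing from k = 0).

Using pₖ = aₖpₖ₋₁ + pₖ₋₂, qₖ = aₖqₖ₋₁ + qₖ₋₂ (with p₋₁=1, p₋₂=0, q₋₁=0, q₋₂=1):
  k=0: a=7, p=7, q=1
  k=1: a=1, p=8, q=1
  k=2: a=3, p=31, q=4

31/4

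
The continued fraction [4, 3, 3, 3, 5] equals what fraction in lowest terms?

Using pₖ = aₖpₖ₋₁ + pₖ₋₂ and qₖ = aₖqₖ₋₁ + qₖ₋₂:
  k=0: a=4, p=4, q=1
  k=1: a=3, p=13, q=3
  k=2: a=3, p=43, q=10
  k=3: a=3, p=142, q=33
  k=4: a=5, p=753, q=175

753/175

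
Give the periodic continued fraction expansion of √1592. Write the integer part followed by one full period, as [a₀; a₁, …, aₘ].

[39; 1, 8, 1, 78]

a₀ = ⌊√1592⌋ = 39.
With m₀=0, d₀=1 and mₖ₊₁ = dₖaₖ − mₖ, dₖ₊₁ = (n − mₖ₊₁²)/dₖ, aₖ₊₁ = ⌊(a₀+mₖ₊₁)/dₖ₊₁⌋:
  k=1: m=39, d=71, a=1
  k=2: m=32, d=8, a=8
  k=3: m=32, d=71, a=1
  k=4: m=39, d=1, a=78
d=1 and a=2a₀=78 at k=4, so the next step gives (m, d) = (39, 71) again — its k=1 value — and the period has length 4.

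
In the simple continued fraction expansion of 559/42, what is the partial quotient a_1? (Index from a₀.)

3

559 = 13·42 + 13   →  a_0 = 13
42 = 3·13 + 3   →  a_1 = 3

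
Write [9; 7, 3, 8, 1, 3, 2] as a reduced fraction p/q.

Using pₖ = aₖpₖ₋₁ + pₖ₋₂ and qₖ = aₖqₖ₋₁ + qₖ₋₂:
  k=0: a=9, p=9, q=1
  k=1: a=7, p=64, q=7
  k=2: a=3, p=201, q=22
  k=3: a=8, p=1672, q=183
  k=4: a=1, p=1873, q=205
  k=5: a=3, p=7291, q=798
  k=6: a=2, p=16455, q=1801

16455/1801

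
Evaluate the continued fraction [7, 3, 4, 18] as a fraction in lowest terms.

1732/237

Fold from the inside: start with 18/1.
  4 + 1/18 = 73/18
  3 + 18/73 = 237/73
  7 + 73/237 = 1732/237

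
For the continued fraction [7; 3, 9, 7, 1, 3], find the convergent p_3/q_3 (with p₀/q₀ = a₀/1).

1457/199

Using pₖ = aₖpₖ₋₁ + pₖ₋₂, qₖ = aₖqₖ₋₁ + qₖ₋₂ (with p₋₁=1, p₋₂=0, q₋₁=0, q₋₂=1):
  k=0: a=7, p=7, q=1
  k=1: a=3, p=22, q=3
  k=2: a=9, p=205, q=28
  k=3: a=7, p=1457, q=199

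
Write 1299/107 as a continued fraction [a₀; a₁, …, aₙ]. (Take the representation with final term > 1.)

1299 = 12·107 + 15
107 = 7·15 + 2
15 = 7·2 + 1
2 = 2·1 + 0  (stop)
So 1299/107 = [12; 7, 7, 2].

[12; 7, 7, 2]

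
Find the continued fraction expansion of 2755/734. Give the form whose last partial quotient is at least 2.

[3; 1, 3, 18, 10]

2755 = 3×734 + 553
734 = 1×553 + 181
553 = 3×181 + 10
181 = 18×10 + 1
10 = 10×1 + 0  (stop)
So 2755/734 = [3; 1, 3, 18, 10].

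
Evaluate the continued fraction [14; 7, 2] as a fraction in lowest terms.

Using pₖ = aₖpₖ₋₁ + pₖ₋₂ and qₖ = aₖqₖ₋₁ + qₖ₋₂:
  k=0: a=14, p=14, q=1
  k=1: a=7, p=99, q=7
  k=2: a=2, p=212, q=15

212/15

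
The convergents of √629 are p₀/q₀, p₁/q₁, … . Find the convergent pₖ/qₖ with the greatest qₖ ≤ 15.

√629 = [25; 12, 1, 1, 12, 50, …] (period length 5).
Convergents:
  p_0/q_0 = 25/1
  p_1/q_1 = 301/12
  p_2/q_2 = 326/13
  p_3/q_3 = 627/25
q_2 = 13 ≤ 15 < 25 = q_3, so the answer is 326/13.

326/13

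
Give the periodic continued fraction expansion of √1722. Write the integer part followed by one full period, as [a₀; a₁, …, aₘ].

[41; 2, 82]

a₀ = ⌊√1722⌋ = 41.
With m₀=0, d₀=1 and mₖ₊₁ = dₖaₖ − mₖ, dₖ₊₁ = (n − mₖ₊₁²)/dₖ, aₖ₊₁ = ⌊(a₀+mₖ₊₁)/dₖ₊₁⌋:
  k=1: m=41, d=41, a=2
  k=2: m=41, d=1, a=82
d=1 and a=2a₀=82 at k=2, so the next step gives (m, d) = (41, 41) again — its k=1 value — and the period has length 2.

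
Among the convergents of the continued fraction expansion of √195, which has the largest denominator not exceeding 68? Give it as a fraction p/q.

√195 = [13; 1, 26, …] (period length 2).
Convergents:
  p_0/q_0 = 13/1
  p_1/q_1 = 14/1
  p_2/q_2 = 377/27
  p_3/q_3 = 391/28
  p_4/q_4 = 10543/755
q_3 = 28 ≤ 68 < 755 = q_4, so the answer is 391/28.

391/28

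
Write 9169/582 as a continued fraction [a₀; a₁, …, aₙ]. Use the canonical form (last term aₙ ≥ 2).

[15; 1, 3, 14, 3, 3]

9169 = 15·582 + 439
582 = 1·439 + 143
439 = 3·143 + 10
143 = 14·10 + 3
10 = 3·3 + 1
3 = 3·1 + 0  (stop)
So 9169/582 = [15; 1, 3, 14, 3, 3].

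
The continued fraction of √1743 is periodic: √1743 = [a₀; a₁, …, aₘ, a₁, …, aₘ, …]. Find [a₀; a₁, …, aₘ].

[41; 1, 2, 1, 82]

a₀ = ⌊√1743⌋ = 41.
With m₀=0, d₀=1 and mₖ₊₁ = dₖaₖ − mₖ, dₖ₊₁ = (n − mₖ₊₁²)/dₖ, aₖ₊₁ = ⌊(a₀+mₖ₊₁)/dₖ₊₁⌋:
  k=1: m=41, d=62, a=1
  k=2: m=21, d=21, a=2
  k=3: m=21, d=62, a=1
  k=4: m=41, d=1, a=82
d=1 and a=2a₀=82 at k=4, so the next step gives (m, d) = (41, 62) again — its k=1 value — and the period has length 4.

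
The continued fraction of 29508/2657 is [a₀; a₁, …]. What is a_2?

29508 = 11·2657 + 281   →  a_0 = 11
2657 = 9·281 + 128   →  a_1 = 9
281 = 2·128 + 25   →  a_2 = 2

2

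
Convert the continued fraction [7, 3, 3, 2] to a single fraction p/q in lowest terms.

Fold from the inside: start with 2/1.
  3 + 1/2 = 7/2
  3 + 2/7 = 23/7
  7 + 7/23 = 168/23

168/23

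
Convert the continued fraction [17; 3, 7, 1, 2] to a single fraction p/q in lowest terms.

Fold from the inside: start with 2/1.
  1 + 1/2 = 3/2
  7 + 2/3 = 23/3
  3 + 3/23 = 72/23
  17 + 23/72 = 1247/72

1247/72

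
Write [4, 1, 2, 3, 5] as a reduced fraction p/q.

Fold from the inside: start with 5/1.
  3 + 1/5 = 16/5
  2 + 5/16 = 37/16
  1 + 16/37 = 53/37
  4 + 37/53 = 249/53

249/53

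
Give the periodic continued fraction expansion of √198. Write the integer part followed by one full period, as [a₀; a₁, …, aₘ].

[14; 14, 28]

a₀ = ⌊√198⌋ = 14.
With m₀=0, d₀=1 and mₖ₊₁ = dₖaₖ − mₖ, dₖ₊₁ = (n − mₖ₊₁²)/dₖ, aₖ₊₁ = ⌊(a₀+mₖ₊₁)/dₖ₊₁⌋:
  k=1: m=14, d=2, a=14
  k=2: m=14, d=1, a=28
d=1 and a=2a₀=28 at k=2, so the next step gives (m, d) = (14, 2) again — its k=1 value — and the period has length 2.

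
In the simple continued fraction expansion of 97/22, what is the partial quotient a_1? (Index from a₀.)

2

97 = 4·22 + 9   →  a_0 = 4
22 = 2·9 + 4   →  a_1 = 2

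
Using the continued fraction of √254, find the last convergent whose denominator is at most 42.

255/16

√254 = [15; 1, 14, 1, 30, …] (period length 4).
Convergents:
  p_0/q_0 = 15/1
  p_1/q_1 = 16/1
  p_2/q_2 = 239/15
  p_3/q_3 = 255/16
  p_4/q_4 = 7889/495
q_3 = 16 ≤ 42 < 495 = q_4, so the answer is 255/16.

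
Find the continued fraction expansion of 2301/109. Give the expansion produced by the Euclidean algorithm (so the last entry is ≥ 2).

2301 = 21×109 + 12
109 = 9×12 + 1
12 = 12×1 + 0  (stop)
So 2301/109 = [21; 9, 12].

[21; 9, 12]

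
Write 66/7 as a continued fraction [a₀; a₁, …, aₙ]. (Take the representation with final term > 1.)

[9; 2, 3]

66 = 9·7 + 3
7 = 2·3 + 1
3 = 3·1 + 0  (stop)
So 66/7 = [9; 2, 3].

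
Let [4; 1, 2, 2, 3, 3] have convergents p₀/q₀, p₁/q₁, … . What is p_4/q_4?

113/24

Using pₖ = aₖpₖ₋₁ + pₖ₋₂, qₖ = aₖqₖ₋₁ + qₖ₋₂ (with p₋₁=1, p₋₂=0, q₋₁=0, q₋₂=1):
  k=0: a=4, p=4, q=1
  k=1: a=1, p=5, q=1
  k=2: a=2, p=14, q=3
  k=3: a=2, p=33, q=7
  k=4: a=3, p=113, q=24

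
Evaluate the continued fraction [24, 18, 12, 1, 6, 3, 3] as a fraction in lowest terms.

Fold from the inside: start with 3/1.
  3 + 1/3 = 10/3
  6 + 3/10 = 63/10
  1 + 10/63 = 73/63
  12 + 63/73 = 939/73
  18 + 73/939 = 16975/939
  24 + 939/16975 = 408339/16975

408339/16975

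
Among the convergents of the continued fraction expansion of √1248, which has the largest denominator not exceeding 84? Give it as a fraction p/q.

1837/52

√1248 = [35; 3, 17, 3, 70, …] (period length 4).
Convergents:
  p_0/q_0 = 35/1
  p_1/q_1 = 106/3
  p_2/q_2 = 1837/52
  p_3/q_3 = 5617/159
q_2 = 52 ≤ 84 < 159 = q_3, so the answer is 1837/52.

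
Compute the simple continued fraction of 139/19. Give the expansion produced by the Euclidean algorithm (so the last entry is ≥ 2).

139 = 7·19 + 6
19 = 3·6 + 1
6 = 6·1 + 0  (stop)
So 139/19 = [7; 3, 6].

[7; 3, 6]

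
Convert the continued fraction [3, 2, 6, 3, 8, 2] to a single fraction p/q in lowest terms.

2504/723

Using pₖ = aₖpₖ₋₁ + pₖ₋₂ and qₖ = aₖqₖ₋₁ + qₖ₋₂:
  k=0: a=3, p=3, q=1
  k=1: a=2, p=7, q=2
  k=2: a=6, p=45, q=13
  k=3: a=3, p=142, q=41
  k=4: a=8, p=1181, q=341
  k=5: a=2, p=2504, q=723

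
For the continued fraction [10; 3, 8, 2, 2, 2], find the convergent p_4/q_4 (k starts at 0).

1352/131

Using pₖ = aₖpₖ₋₁ + pₖ₋₂, qₖ = aₖqₖ₋₁ + qₖ₋₂ (with p₋₁=1, p₋₂=0, q₋₁=0, q₋₂=1):
  k=0: a=10, p=10, q=1
  k=1: a=3, p=31, q=3
  k=2: a=8, p=258, q=25
  k=3: a=2, p=547, q=53
  k=4: a=2, p=1352, q=131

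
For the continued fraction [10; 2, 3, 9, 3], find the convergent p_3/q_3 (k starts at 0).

Using pₖ = aₖpₖ₋₁ + pₖ₋₂, qₖ = aₖqₖ₋₁ + qₖ₋₂ (with p₋₁=1, p₋₂=0, q₋₁=0, q₋₂=1):
  k=0: a=10, p=10, q=1
  k=1: a=2, p=21, q=2
  k=2: a=3, p=73, q=7
  k=3: a=9, p=678, q=65

678/65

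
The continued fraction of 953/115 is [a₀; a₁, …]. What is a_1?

953 = 8·115 + 33   →  a_0 = 8
115 = 3·33 + 16   →  a_1 = 3

3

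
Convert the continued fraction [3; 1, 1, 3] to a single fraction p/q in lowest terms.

Using pₖ = aₖpₖ₋₁ + pₖ₋₂ and qₖ = aₖqₖ₋₁ + qₖ₋₂:
  k=0: a=3, p=3, q=1
  k=1: a=1, p=4, q=1
  k=2: a=1, p=7, q=2
  k=3: a=3, p=25, q=7

25/7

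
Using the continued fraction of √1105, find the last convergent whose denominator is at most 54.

√1105 = [33; 4, 7, 7, 4, 66, …] (period length 5).
Convergents:
  p_0/q_0 = 33/1
  p_1/q_1 = 133/4
  p_2/q_2 = 964/29
  p_3/q_3 = 6881/207
q_2 = 29 ≤ 54 < 207 = q_3, so the answer is 964/29.

964/29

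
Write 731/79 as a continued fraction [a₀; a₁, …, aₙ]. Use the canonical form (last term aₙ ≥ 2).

731 = 9·79 + 20
79 = 3·20 + 19
20 = 1·19 + 1
19 = 19·1 + 0  (stop)
So 731/79 = [9; 3, 1, 19].

[9; 3, 1, 19]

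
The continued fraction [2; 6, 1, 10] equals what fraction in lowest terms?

Fold from the inside: start with 10/1.
  1 + 1/10 = 11/10
  6 + 10/11 = 76/11
  2 + 11/76 = 163/76

163/76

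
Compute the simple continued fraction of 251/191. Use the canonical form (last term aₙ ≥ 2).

251 = 1×191 + 60
191 = 3×60 + 11
60 = 5×11 + 5
11 = 2×5 + 1
5 = 5×1 + 0  (stop)
So 251/191 = [1; 3, 5, 2, 5].

[1; 3, 5, 2, 5]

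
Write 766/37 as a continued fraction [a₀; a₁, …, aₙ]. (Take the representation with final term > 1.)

[20; 1, 2, 2, 1, 3]

766 = 20×37 + 26
37 = 1×26 + 11
26 = 2×11 + 4
11 = 2×4 + 3
4 = 1×3 + 1
3 = 3×1 + 0  (stop)
So 766/37 = [20; 1, 2, 2, 1, 3].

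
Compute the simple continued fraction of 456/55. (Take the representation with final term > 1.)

[8; 3, 2, 3, 2]

456 = 8·55 + 16
55 = 3·16 + 7
16 = 2·7 + 2
7 = 3·2 + 1
2 = 2·1 + 0  (stop)
So 456/55 = [8; 3, 2, 3, 2].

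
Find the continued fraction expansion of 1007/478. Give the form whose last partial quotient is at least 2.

[2; 9, 2, 1, 2, 6]

1007 = 2*478 + 51
478 = 9*51 + 19
51 = 2*19 + 13
19 = 1*13 + 6
13 = 2*6 + 1
6 = 6*1 + 0  (stop)
So 1007/478 = [2; 9, 2, 1, 2, 6].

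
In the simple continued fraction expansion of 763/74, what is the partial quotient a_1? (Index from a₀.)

3

763 = 10·74 + 23   →  a_0 = 10
74 = 3·23 + 5   →  a_1 = 3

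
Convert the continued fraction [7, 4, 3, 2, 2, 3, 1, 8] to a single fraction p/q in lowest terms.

20433/2825

Using pₖ = aₖpₖ₋₁ + pₖ₋₂ and qₖ = aₖqₖ₋₁ + qₖ₋₂:
  k=0: a=7, p=7, q=1
  k=1: a=4, p=29, q=4
  k=2: a=3, p=94, q=13
  k=3: a=2, p=217, q=30
  k=4: a=2, p=528, q=73
  k=5: a=3, p=1801, q=249
  k=6: a=1, p=2329, q=322
  k=7: a=8, p=20433, q=2825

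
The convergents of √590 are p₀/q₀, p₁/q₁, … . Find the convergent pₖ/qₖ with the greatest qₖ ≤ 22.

√590 = [24; 3, 2, 4, 2, 3, 48, …] (period length 6).
Convergents:
  p_0/q_0 = 24/1
  p_1/q_1 = 73/3
  p_2/q_2 = 170/7
  p_3/q_3 = 753/31
q_2 = 7 ≤ 22 < 31 = q_3, so the answer is 170/7.

170/7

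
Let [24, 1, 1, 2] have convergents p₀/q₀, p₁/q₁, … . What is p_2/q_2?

Using pₖ = aₖpₖ₋₁ + pₖ₋₂, qₖ = aₖqₖ₋₁ + qₖ₋₂ (with p₋₁=1, p₋₂=0, q₋₁=0, q₋₂=1):
  k=0: a=24, p=24, q=1
  k=1: a=1, p=25, q=1
  k=2: a=1, p=49, q=2

49/2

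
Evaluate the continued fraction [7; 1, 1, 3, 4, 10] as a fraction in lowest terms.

Using pₖ = aₖpₖ₋₁ + pₖ₋₂ and qₖ = aₖqₖ₋₁ + qₖ₋₂:
  k=0: a=7, p=7, q=1
  k=1: a=1, p=8, q=1
  k=2: a=1, p=15, q=2
  k=3: a=3, p=53, q=7
  k=4: a=4, p=227, q=30
  k=5: a=10, p=2323, q=307

2323/307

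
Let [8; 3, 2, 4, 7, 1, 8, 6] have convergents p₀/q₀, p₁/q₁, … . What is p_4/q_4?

Using pₖ = aₖpₖ₋₁ + pₖ₋₂, qₖ = aₖqₖ₋₁ + qₖ₋₂ (with p₋₁=1, p₋₂=0, q₋₁=0, q₋₂=1):
  k=0: a=8, p=8, q=1
  k=1: a=3, p=25, q=3
  k=2: a=2, p=58, q=7
  k=3: a=4, p=257, q=31
  k=4: a=7, p=1857, q=224

1857/224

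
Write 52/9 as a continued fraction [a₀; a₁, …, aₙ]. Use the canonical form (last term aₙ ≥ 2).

[5; 1, 3, 2]

52 = 5·9 + 7
9 = 1·7 + 2
7 = 3·2 + 1
2 = 2·1 + 0  (stop)
So 52/9 = [5; 1, 3, 2].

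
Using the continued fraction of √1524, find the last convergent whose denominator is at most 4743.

√1524 = [39; 26, 78, …] (period length 2).
Convergents:
  p_0/q_0 = 39/1
  p_1/q_1 = 1015/26
  p_2/q_2 = 79209/2029
  p_3/q_3 = 2060449/52780
q_2 = 2029 ≤ 4743 < 52780 = q_3, so the answer is 79209/2029.

79209/2029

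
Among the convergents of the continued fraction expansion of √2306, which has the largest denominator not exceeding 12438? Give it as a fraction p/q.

221328/4609

√2306 = [48; 48, 96, …] (period length 2).
Convergents:
  p_0/q_0 = 48/1
  p_1/q_1 = 2305/48
  p_2/q_2 = 221328/4609
  p_3/q_3 = 10626049/221280
q_2 = 4609 ≤ 12438 < 221280 = q_3, so the answer is 221328/4609.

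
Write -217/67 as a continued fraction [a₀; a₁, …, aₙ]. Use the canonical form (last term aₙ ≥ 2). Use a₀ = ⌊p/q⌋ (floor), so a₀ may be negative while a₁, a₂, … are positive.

[-4; 1, 3, 5, 3]

-217 = -4·67 + 51
67 = 1·51 + 16
51 = 3·16 + 3
16 = 5·3 + 1
3 = 3·1 + 0  (stop)
So -217/67 = [-4; 1, 3, 5, 3].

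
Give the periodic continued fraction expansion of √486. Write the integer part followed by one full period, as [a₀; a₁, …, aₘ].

a₀ = ⌊√486⌋ = 22.
With m₀=0, d₀=1 and mₖ₊₁ = dₖaₖ − mₖ, dₖ₊₁ = (n − mₖ₊₁²)/dₖ, aₖ₊₁ = ⌊(a₀+mₖ₊₁)/dₖ₊₁⌋:
  k=1: m=22, d=2, a=22
  k=2: m=22, d=1, a=44
d=1 and a=2a₀=44 at k=2, so the next step gives (m, d) = (22, 2) again — its k=1 value — and the period has length 2.

[22; 22, 44]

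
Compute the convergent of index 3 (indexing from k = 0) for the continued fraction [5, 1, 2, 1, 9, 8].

Using pₖ = aₖpₖ₋₁ + pₖ₋₂, qₖ = aₖqₖ₋₁ + qₖ₋₂ (with p₋₁=1, p₋₂=0, q₋₁=0, q₋₂=1):
  k=0: a=5, p=5, q=1
  k=1: a=1, p=6, q=1
  k=2: a=2, p=17, q=3
  k=3: a=1, p=23, q=4

23/4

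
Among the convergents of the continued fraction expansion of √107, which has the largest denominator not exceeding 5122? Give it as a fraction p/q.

40104/3877

√107 = [10; 2, 1, 9, 1, 2, 20, …] (period length 6).
Convergents:
  p_0/q_0 = 10/1
  p_1/q_1 = 21/2
  p_2/q_2 = 31/3
  p_3/q_3 = 300/29
  p_4/q_4 = 331/32
  p_5/q_5 = 962/93
  p_6/q_6 = 19571/1892
  p_7/q_7 = 40104/3877
  p_8/q_8 = 59675/5769
q_7 = 3877 ≤ 5122 < 5769 = q_8, so the answer is 40104/3877.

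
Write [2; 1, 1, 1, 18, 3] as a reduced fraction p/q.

Fold from the inside: start with 3/1.
  18 + 1/3 = 55/3
  1 + 3/55 = 58/55
  1 + 55/58 = 113/58
  1 + 58/113 = 171/113
  2 + 113/171 = 455/171

455/171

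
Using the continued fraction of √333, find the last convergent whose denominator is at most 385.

2646/145

√333 = [18; 4, 36, …] (period length 2).
Convergents:
  p_0/q_0 = 18/1
  p_1/q_1 = 73/4
  p_2/q_2 = 2646/145
  p_3/q_3 = 10657/584
q_2 = 145 ≤ 385 < 584 = q_3, so the answer is 2646/145.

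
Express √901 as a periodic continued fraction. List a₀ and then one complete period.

[30; 60]

a₀ = ⌊√901⌋ = 30.
With m₀=0, d₀=1 and mₖ₊₁ = dₖaₖ − mₖ, dₖ₊₁ = (n − mₖ₊₁²)/dₖ, aₖ₊₁ = ⌊(a₀+mₖ₊₁)/dₖ₊₁⌋:
  k=1: m=30, d=1, a=60
d=1 and a=2a₀=60 at k=1, so the next step gives (m, d) = (30, 1) again — its k=1 value — and the period has length 1.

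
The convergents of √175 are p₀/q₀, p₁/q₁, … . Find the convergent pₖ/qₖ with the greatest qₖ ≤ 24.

√175 = [13; 4, 2, 1, 2, 4, 26, …] (period length 6).
Convergents:
  p_0/q_0 = 13/1
  p_1/q_1 = 53/4
  p_2/q_2 = 119/9
  p_3/q_3 = 172/13
  p_4/q_4 = 463/35
q_3 = 13 ≤ 24 < 35 = q_4, so the answer is 172/13.

172/13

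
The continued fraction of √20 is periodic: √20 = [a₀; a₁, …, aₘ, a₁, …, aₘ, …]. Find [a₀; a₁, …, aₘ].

a₀ = ⌊√20⌋ = 4.
With m₀=0, d₀=1 and mₖ₊₁ = dₖaₖ − mₖ, dₖ₊₁ = (n − mₖ₊₁²)/dₖ, aₖ₊₁ = ⌊(a₀+mₖ₊₁)/dₖ₊₁⌋:
  k=1: m=4, d=4, a=2
  k=2: m=4, d=1, a=8
d=1 and a=2a₀=8 at k=2, so the next step gives (m, d) = (4, 4) again — its k=1 value — and the period has length 2.

[4; 2, 8]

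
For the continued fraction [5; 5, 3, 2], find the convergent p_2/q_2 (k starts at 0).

83/16

Using pₖ = aₖpₖ₋₁ + pₖ₋₂, qₖ = aₖqₖ₋₁ + qₖ₋₂ (with p₋₁=1, p₋₂=0, q₋₁=0, q₋₂=1):
  k=0: a=5, p=5, q=1
  k=1: a=5, p=26, q=5
  k=2: a=3, p=83, q=16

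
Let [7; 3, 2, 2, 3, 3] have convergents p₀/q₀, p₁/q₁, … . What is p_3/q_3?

124/17

Using pₖ = aₖpₖ₋₁ + pₖ₋₂, qₖ = aₖqₖ₋₁ + qₖ₋₂ (with p₋₁=1, p₋₂=0, q₋₁=0, q₋₂=1):
  k=0: a=7, p=7, q=1
  k=1: a=3, p=22, q=3
  k=2: a=2, p=51, q=7
  k=3: a=2, p=124, q=17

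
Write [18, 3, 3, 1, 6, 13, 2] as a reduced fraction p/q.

43973/2402

Using pₖ = aₖpₖ₋₁ + pₖ₋₂ and qₖ = aₖqₖ₋₁ + qₖ₋₂:
  k=0: a=18, p=18, q=1
  k=1: a=3, p=55, q=3
  k=2: a=3, p=183, q=10
  k=3: a=1, p=238, q=13
  k=4: a=6, p=1611, q=88
  k=5: a=13, p=21181, q=1157
  k=6: a=2, p=43973, q=2402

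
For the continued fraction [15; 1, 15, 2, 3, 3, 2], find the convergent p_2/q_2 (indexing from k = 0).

255/16

Using pₖ = aₖpₖ₋₁ + pₖ₋₂, qₖ = aₖqₖ₋₁ + qₖ₋₂ (with p₋₁=1, p₋₂=0, q₋₁=0, q₋₂=1):
  k=0: a=15, p=15, q=1
  k=1: a=1, p=16, q=1
  k=2: a=15, p=255, q=16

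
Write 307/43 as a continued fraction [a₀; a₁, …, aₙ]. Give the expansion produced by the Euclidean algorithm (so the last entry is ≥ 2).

[7; 7, 6]

307 = 7·43 + 6
43 = 7·6 + 1
6 = 6·1 + 0  (stop)
So 307/43 = [7; 7, 6].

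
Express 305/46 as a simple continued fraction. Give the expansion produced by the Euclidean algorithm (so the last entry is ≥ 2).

305 = 6·46 + 29
46 = 1·29 + 17
29 = 1·17 + 12
17 = 1·12 + 5
12 = 2·5 + 2
5 = 2·2 + 1
2 = 2·1 + 0  (stop)
So 305/46 = [6; 1, 1, 1, 2, 2, 2].

[6; 1, 1, 1, 2, 2, 2]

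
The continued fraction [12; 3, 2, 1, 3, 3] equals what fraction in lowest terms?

1488/121

Using pₖ = aₖpₖ₋₁ + pₖ₋₂ and qₖ = aₖqₖ₋₁ + qₖ₋₂:
  k=0: a=12, p=12, q=1
  k=1: a=3, p=37, q=3
  k=2: a=2, p=86, q=7
  k=3: a=1, p=123, q=10
  k=4: a=3, p=455, q=37
  k=5: a=3, p=1488, q=121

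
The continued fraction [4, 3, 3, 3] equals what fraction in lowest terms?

142/33

Fold from the inside: start with 3/1.
  3 + 1/3 = 10/3
  3 + 3/10 = 33/10
  4 + 10/33 = 142/33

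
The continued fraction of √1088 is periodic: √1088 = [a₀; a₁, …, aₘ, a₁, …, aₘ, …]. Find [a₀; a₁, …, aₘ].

[32; 1, 64]

a₀ = ⌊√1088⌋ = 32.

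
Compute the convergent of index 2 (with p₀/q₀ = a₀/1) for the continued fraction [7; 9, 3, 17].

199/28

Using pₖ = aₖpₖ₋₁ + pₖ₋₂, qₖ = aₖqₖ₋₁ + qₖ₋₂ (with p₋₁=1, p₋₂=0, q₋₁=0, q₋₂=1):
  k=0: a=7, p=7, q=1
  k=1: a=9, p=64, q=9
  k=2: a=3, p=199, q=28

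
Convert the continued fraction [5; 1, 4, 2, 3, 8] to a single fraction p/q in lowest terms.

Fold from the inside: start with 8/1.
  3 + 1/8 = 25/8
  2 + 8/25 = 58/25
  4 + 25/58 = 257/58
  1 + 58/257 = 315/257
  5 + 257/315 = 1832/315

1832/315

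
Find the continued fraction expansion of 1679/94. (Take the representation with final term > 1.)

[17; 1, 6, 4, 3]

1679 = 17·94 + 81
94 = 1·81 + 13
81 = 6·13 + 3
13 = 4·3 + 1
3 = 3·1 + 0  (stop)
So 1679/94 = [17; 1, 6, 4, 3].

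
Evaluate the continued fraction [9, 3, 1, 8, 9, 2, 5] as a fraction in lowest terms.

Fold from the inside: start with 5/1.
  2 + 1/5 = 11/5
  9 + 5/11 = 104/11
  8 + 11/104 = 843/104
  1 + 104/843 = 947/843
  3 + 843/947 = 3684/947
  9 + 947/3684 = 34103/3684

34103/3684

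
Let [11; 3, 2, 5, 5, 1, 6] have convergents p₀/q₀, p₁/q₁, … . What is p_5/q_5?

2653/235

Using pₖ = aₖpₖ₋₁ + pₖ₋₂, qₖ = aₖqₖ₋₁ + qₖ₋₂ (with p₋₁=1, p₋₂=0, q₋₁=0, q₋₂=1):
  k=0: a=11, p=11, q=1
  k=1: a=3, p=34, q=3
  k=2: a=2, p=79, q=7
  k=3: a=5, p=429, q=38
  k=4: a=5, p=2224, q=197
  k=5: a=1, p=2653, q=235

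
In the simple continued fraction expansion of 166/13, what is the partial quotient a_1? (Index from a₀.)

1

166 = 12·13 + 10   →  a_0 = 12
13 = 1·10 + 3   →  a_1 = 1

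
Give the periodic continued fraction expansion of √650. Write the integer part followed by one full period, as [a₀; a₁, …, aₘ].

[25; 2, 50]

a₀ = ⌊√650⌋ = 25.
With m₀=0, d₀=1 and mₖ₊₁ = dₖaₖ − mₖ, dₖ₊₁ = (n − mₖ₊₁²)/dₖ, aₖ₊₁ = ⌊(a₀+mₖ₊₁)/dₖ₊₁⌋:
  k=1: m=25, d=25, a=2
  k=2: m=25, d=1, a=50
d=1 and a=2a₀=50 at k=2, so the next step gives (m, d) = (25, 25) again — its k=1 value — and the period has length 2.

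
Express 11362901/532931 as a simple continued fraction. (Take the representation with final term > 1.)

[21; 3, 9, 13, 3, 2, 14, 14]

11362901 = 21×532931 + 171350
532931 = 3×171350 + 18881
171350 = 9×18881 + 1421
18881 = 13×1421 + 408
1421 = 3×408 + 197
408 = 2×197 + 14
197 = 14×14 + 1
14 = 14×1 + 0  (stop)
So 11362901/532931 = [21; 3, 9, 13, 3, 2, 14, 14].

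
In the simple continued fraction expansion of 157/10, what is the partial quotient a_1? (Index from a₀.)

1

157 = 15·10 + 7   →  a_0 = 15
10 = 1·7 + 3   →  a_1 = 1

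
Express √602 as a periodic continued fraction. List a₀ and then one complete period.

a₀ = ⌊√602⌋ = 24.

[24; 1, 1, 6, 1, 1, 48]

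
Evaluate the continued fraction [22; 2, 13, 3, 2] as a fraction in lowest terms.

4339/193

Using pₖ = aₖpₖ₋₁ + pₖ₋₂ and qₖ = aₖqₖ₋₁ + qₖ₋₂:
  k=0: a=22, p=22, q=1
  k=1: a=2, p=45, q=2
  k=2: a=13, p=607, q=27
  k=3: a=3, p=1866, q=83
  k=4: a=2, p=4339, q=193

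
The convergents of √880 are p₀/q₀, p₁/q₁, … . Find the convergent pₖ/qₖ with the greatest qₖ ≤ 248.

5310/179

√880 = [29; 1, 1, 1, 58, …] (period length 4).
Convergents:
  p_0/q_0 = 29/1
  p_1/q_1 = 30/1
  p_2/q_2 = 59/2
  p_3/q_3 = 89/3
  p_4/q_4 = 5221/176
  p_5/q_5 = 5310/179
  p_6/q_6 = 10531/355
q_5 = 179 ≤ 248 < 355 = q_6, so the answer is 5310/179.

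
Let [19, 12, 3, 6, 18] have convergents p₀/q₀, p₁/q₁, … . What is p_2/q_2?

Using pₖ = aₖpₖ₋₁ + pₖ₋₂, qₖ = aₖqₖ₋₁ + qₖ₋₂ (with p₋₁=1, p₋₂=0, q₋₁=0, q₋₂=1):
  k=0: a=19, p=19, q=1
  k=1: a=12, p=229, q=12
  k=2: a=3, p=706, q=37

706/37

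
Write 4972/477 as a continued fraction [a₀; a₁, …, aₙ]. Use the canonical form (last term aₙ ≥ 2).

[10; 2, 2, 1, 3, 3, 2, 2]

4972 = 10·477 + 202
477 = 2·202 + 73
202 = 2·73 + 56
73 = 1·56 + 17
56 = 3·17 + 5
17 = 3·5 + 2
5 = 2·2 + 1
2 = 2·1 + 0  (stop)
So 4972/477 = [10; 2, 2, 1, 3, 3, 2, 2].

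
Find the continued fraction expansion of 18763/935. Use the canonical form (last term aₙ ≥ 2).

[20; 14, 1, 5, 3, 3]

18763 = 20·935 + 63
935 = 14·63 + 53
63 = 1·53 + 10
53 = 5·10 + 3
10 = 3·3 + 1
3 = 3·1 + 0  (stop)
So 18763/935 = [20; 14, 1, 5, 3, 3].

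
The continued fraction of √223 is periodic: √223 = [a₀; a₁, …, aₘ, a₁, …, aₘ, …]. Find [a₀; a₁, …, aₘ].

[14; 1, 13, 1, 28]

a₀ = ⌊√223⌋ = 14.
With m₀=0, d₀=1 and mₖ₊₁ = dₖaₖ − mₖ, dₖ₊₁ = (n − mₖ₊₁²)/dₖ, aₖ₊₁ = ⌊(a₀+mₖ₊₁)/dₖ₊₁⌋:
  k=1: m=14, d=27, a=1
  k=2: m=13, d=2, a=13
  k=3: m=13, d=27, a=1
  k=4: m=14, d=1, a=28
d=1 and a=2a₀=28 at k=4, so the next step gives (m, d) = (14, 27) again — its k=1 value — and the period has length 4.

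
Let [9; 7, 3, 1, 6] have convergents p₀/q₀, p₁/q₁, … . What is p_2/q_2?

Using pₖ = aₖpₖ₋₁ + pₖ₋₂, qₖ = aₖqₖ₋₁ + qₖ₋₂ (with p₋₁=1, p₋₂=0, q₋₁=0, q₋₂=1):
  k=0: a=9, p=9, q=1
  k=1: a=7, p=64, q=7
  k=2: a=3, p=201, q=22

201/22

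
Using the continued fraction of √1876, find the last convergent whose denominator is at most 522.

8446/195

√1876 = [43; 3, 5, 12, 5, 3, 86, …] (period length 6).
Convergents:
  p_0/q_0 = 43/1
  p_1/q_1 = 130/3
  p_2/q_2 = 693/16
  p_3/q_3 = 8446/195
  p_4/q_4 = 42923/991
q_3 = 195 ≤ 522 < 991 = q_4, so the answer is 8446/195.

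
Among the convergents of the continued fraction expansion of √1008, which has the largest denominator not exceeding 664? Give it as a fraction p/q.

√1008 = [31; 1, 2, 1, 62, …] (period length 4).
Convergents:
  p_0/q_0 = 31/1
  p_1/q_1 = 32/1
  p_2/q_2 = 95/3
  p_3/q_3 = 127/4
  p_4/q_4 = 7969/251
  p_5/q_5 = 8096/255
  p_6/q_6 = 24161/761
q_5 = 255 ≤ 664 < 761 = q_6, so the answer is 8096/255.

8096/255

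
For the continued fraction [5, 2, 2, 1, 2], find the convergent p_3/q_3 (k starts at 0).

Using pₖ = aₖpₖ₋₁ + pₖ₋₂, qₖ = aₖqₖ₋₁ + qₖ₋₂ (with p₋₁=1, p₋₂=0, q₋₁=0, q₋₂=1):
  k=0: a=5, p=5, q=1
  k=1: a=2, p=11, q=2
  k=2: a=2, p=27, q=5
  k=3: a=1, p=38, q=7

38/7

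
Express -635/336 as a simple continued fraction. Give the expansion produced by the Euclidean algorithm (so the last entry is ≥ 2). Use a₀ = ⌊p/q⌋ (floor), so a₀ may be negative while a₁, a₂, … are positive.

[-2; 9, 12, 3]

-635 = -2*336 + 37
336 = 9*37 + 3
37 = 12*3 + 1
3 = 3*1 + 0  (stop)
So -635/336 = [-2; 9, 12, 3].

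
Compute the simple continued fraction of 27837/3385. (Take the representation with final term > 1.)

[8; 4, 2, 8, 3, 3, 4]

27837 = 8×3385 + 757
3385 = 4×757 + 357
757 = 2×357 + 43
357 = 8×43 + 13
43 = 3×13 + 4
13 = 3×4 + 1
4 = 4×1 + 0  (stop)
So 27837/3385 = [8; 4, 2, 8, 3, 3, 4].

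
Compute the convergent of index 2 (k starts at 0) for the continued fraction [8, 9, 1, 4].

Using pₖ = aₖpₖ₋₁ + pₖ₋₂, qₖ = aₖqₖ₋₁ + qₖ₋₂ (with p₋₁=1, p₋₂=0, q₋₁=0, q₋₂=1):
  k=0: a=8, p=8, q=1
  k=1: a=9, p=73, q=9
  k=2: a=1, p=81, q=10

81/10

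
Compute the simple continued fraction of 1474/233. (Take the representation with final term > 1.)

[6; 3, 15, 5]

1474 = 6·233 + 76
233 = 3·76 + 5
76 = 15·5 + 1
5 = 5·1 + 0  (stop)
So 1474/233 = [6; 3, 15, 5].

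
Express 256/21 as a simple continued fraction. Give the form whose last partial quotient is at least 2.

256 = 12*21 + 4
21 = 5*4 + 1
4 = 4*1 + 0  (stop)
So 256/21 = [12; 5, 4].

[12; 5, 4]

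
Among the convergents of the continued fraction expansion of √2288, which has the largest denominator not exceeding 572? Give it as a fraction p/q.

√2288 = [47; 1, 4, 1, 94, …] (period length 4).
Convergents:
  p_0/q_0 = 47/1
  p_1/q_1 = 48/1
  p_2/q_2 = 239/5
  p_3/q_3 = 287/6
  p_4/q_4 = 27217/569
  p_5/q_5 = 27504/575
q_4 = 569 ≤ 572 < 575 = q_5, so the answer is 27217/569.

27217/569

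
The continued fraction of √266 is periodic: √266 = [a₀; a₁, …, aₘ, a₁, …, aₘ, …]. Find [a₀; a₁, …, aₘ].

a₀ = ⌊√266⌋ = 16.
With m₀=0, d₀=1 and mₖ₊₁ = dₖaₖ − mₖ, dₖ₊₁ = (n − mₖ₊₁²)/dₖ, aₖ₊₁ = ⌊(a₀+mₖ₊₁)/dₖ₊₁⌋:
  k=1: m=16, d=10, a=3
  k=2: m=14, d=7, a=4
  k=3: m=14, d=10, a=3
  k=4: m=16, d=1, a=32
d=1 and a=2a₀=32 at k=4, so the next step gives (m, d) = (16, 10) again — its k=1 value — and the period has length 4.

[16; 3, 4, 3, 32]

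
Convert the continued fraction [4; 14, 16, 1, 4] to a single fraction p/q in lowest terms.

Fold from the inside: start with 4/1.
  1 + 1/4 = 5/4
  16 + 4/5 = 84/5
  14 + 5/84 = 1181/84
  4 + 84/1181 = 4808/1181

4808/1181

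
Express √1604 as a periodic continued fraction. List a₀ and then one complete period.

a₀ = ⌊√1604⌋ = 40.

[40; 20, 80]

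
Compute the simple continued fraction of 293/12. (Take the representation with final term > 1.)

[24; 2, 2, 2]

293 = 24*12 + 5
12 = 2*5 + 2
5 = 2*2 + 1
2 = 2*1 + 0  (stop)
So 293/12 = [24; 2, 2, 2].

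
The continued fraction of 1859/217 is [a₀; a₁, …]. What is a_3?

1859 = 8·217 + 123   →  a_0 = 8
217 = 1·123 + 94   →  a_1 = 1
123 = 1·94 + 29   →  a_2 = 1
94 = 3·29 + 7   →  a_3 = 3

3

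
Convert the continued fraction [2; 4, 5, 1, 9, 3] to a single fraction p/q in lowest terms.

1709/763

Fold from the inside: start with 3/1.
  9 + 1/3 = 28/3
  1 + 3/28 = 31/28
  5 + 28/31 = 183/31
  4 + 31/183 = 763/183
  2 + 183/763 = 1709/763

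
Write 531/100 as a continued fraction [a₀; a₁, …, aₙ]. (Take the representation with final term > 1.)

531 = 5*100 + 31
100 = 3*31 + 7
31 = 4*7 + 3
7 = 2*3 + 1
3 = 3*1 + 0  (stop)
So 531/100 = [5; 3, 4, 2, 3].

[5; 3, 4, 2, 3]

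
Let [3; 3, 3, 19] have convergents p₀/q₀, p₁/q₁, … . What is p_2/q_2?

33/10

Using pₖ = aₖpₖ₋₁ + pₖ₋₂, qₖ = aₖqₖ₋₁ + qₖ₋₂ (with p₋₁=1, p₋₂=0, q₋₁=0, q₋₂=1):
  k=0: a=3, p=3, q=1
  k=1: a=3, p=10, q=3
  k=2: a=3, p=33, q=10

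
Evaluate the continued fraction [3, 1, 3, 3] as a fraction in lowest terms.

Fold from the inside: start with 3/1.
  3 + 1/3 = 10/3
  1 + 3/10 = 13/10
  3 + 10/13 = 49/13

49/13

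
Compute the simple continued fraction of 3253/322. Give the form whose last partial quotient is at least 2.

[10; 9, 1, 3, 8]

3253 = 10*322 + 33
322 = 9*33 + 25
33 = 1*25 + 8
25 = 3*8 + 1
8 = 8*1 + 0  (stop)
So 3253/322 = [10; 9, 1, 3, 8].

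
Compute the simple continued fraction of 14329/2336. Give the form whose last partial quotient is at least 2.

14329 = 6·2336 + 313
2336 = 7·313 + 145
313 = 2·145 + 23
145 = 6·23 + 7
23 = 3·7 + 2
7 = 3·2 + 1
2 = 2·1 + 0  (stop)
So 14329/2336 = [6; 7, 2, 6, 3, 3, 2].

[6; 7, 2, 6, 3, 3, 2]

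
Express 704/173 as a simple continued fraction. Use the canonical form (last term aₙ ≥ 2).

[4; 14, 2, 2, 2]

704 = 4·173 + 12
173 = 14·12 + 5
12 = 2·5 + 2
5 = 2·2 + 1
2 = 2·1 + 0  (stop)
So 704/173 = [4; 14, 2, 2, 2].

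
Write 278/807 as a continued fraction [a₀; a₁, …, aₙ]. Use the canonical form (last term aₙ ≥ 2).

[0; 2, 1, 9, 3, 2, 1, 2]

278 = 0·807 + 278
807 = 2·278 + 251
278 = 1·251 + 27
251 = 9·27 + 8
27 = 3·8 + 3
8 = 2·3 + 2
3 = 1·2 + 1
2 = 2·1 + 0  (stop)
So 278/807 = [0; 2, 1, 9, 3, 2, 1, 2].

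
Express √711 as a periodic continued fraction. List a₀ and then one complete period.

a₀ = ⌊√711⌋ = 26.
With m₀=0, d₀=1 and mₖ₊₁ = dₖaₖ − mₖ, dₖ₊₁ = (n − mₖ₊₁²)/dₖ, aₖ₊₁ = ⌊(a₀+mₖ₊₁)/dₖ₊₁⌋:
  k=1: m=26, d=35, a=1
  k=2: m=9, d=18, a=1
  k=3: m=9, d=35, a=1
  k=4: m=26, d=1, a=52
d=1 and a=2a₀=52 at k=4, so the next step gives (m, d) = (26, 35) again — its k=1 value — and the period has length 4.

[26; 1, 1, 1, 52]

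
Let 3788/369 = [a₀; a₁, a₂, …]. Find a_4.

3

3788 = 10·369 + 98   →  a_0 = 10
369 = 3·98 + 75   →  a_1 = 3
98 = 1·75 + 23   →  a_2 = 1
75 = 3·23 + 6   →  a_3 = 3
23 = 3·6 + 5   →  a_4 = 3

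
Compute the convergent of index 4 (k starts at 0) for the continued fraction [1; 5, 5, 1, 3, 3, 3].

142/119

Using pₖ = aₖpₖ₋₁ + pₖ₋₂, qₖ = aₖqₖ₋₁ + qₖ₋₂ (with p₋₁=1, p₋₂=0, q₋₁=0, q₋₂=1):
  k=0: a=1, p=1, q=1
  k=1: a=5, p=6, q=5
  k=2: a=5, p=31, q=26
  k=3: a=1, p=37, q=31
  k=4: a=3, p=142, q=119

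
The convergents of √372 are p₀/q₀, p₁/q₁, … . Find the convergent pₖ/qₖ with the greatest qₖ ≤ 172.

1678/87

√372 = [19; 3, 2, 12, 2, 3, 38, …] (period length 6).
Convergents:
  p_0/q_0 = 19/1
  p_1/q_1 = 58/3
  p_2/q_2 = 135/7
  p_3/q_3 = 1678/87
  p_4/q_4 = 3491/181
q_3 = 87 ≤ 172 < 181 = q_4, so the answer is 1678/87.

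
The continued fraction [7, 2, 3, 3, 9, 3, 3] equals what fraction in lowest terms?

Fold from the inside: start with 3/1.
  3 + 1/3 = 10/3
  9 + 3/10 = 93/10
  3 + 10/93 = 289/93
  3 + 93/289 = 960/289
  2 + 289/960 = 2209/960
  7 + 960/2209 = 16423/2209

16423/2209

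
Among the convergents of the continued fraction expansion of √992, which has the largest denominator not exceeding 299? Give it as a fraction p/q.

7937/252

√992 = [31; 2, 62, …] (period length 2).
Convergents:
  p_0/q_0 = 31/1
  p_1/q_1 = 63/2
  p_2/q_2 = 3937/125
  p_3/q_3 = 7937/252
  p_4/q_4 = 496031/15749
q_3 = 252 ≤ 299 < 15749 = q_4, so the answer is 7937/252.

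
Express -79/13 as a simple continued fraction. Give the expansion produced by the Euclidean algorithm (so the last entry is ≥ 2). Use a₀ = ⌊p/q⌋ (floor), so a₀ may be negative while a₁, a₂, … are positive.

-79 = -7*13 + 12
13 = 1*12 + 1
12 = 12*1 + 0  (stop)
So -79/13 = [-7; 1, 12].

[-7; 1, 12]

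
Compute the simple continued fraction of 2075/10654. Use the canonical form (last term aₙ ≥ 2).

2075 = 0·10654 + 2075
10654 = 5·2075 + 279
2075 = 7·279 + 122
279 = 2·122 + 35
122 = 3·35 + 17
35 = 2·17 + 1
17 = 17·1 + 0  (stop)
So 2075/10654 = [0; 5, 7, 2, 3, 2, 17].

[0; 5, 7, 2, 3, 2, 17]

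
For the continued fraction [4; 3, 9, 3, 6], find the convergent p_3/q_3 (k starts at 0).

376/87

Using pₖ = aₖpₖ₋₁ + pₖ₋₂, qₖ = aₖqₖ₋₁ + qₖ₋₂ (with p₋₁=1, p₋₂=0, q₋₁=0, q₋₂=1):
  k=0: a=4, p=4, q=1
  k=1: a=3, p=13, q=3
  k=2: a=9, p=121, q=28
  k=3: a=3, p=376, q=87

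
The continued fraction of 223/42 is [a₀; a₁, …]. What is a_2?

223 = 5·42 + 13   →  a_0 = 5
42 = 3·13 + 3   →  a_1 = 3
13 = 4·3 + 1   →  a_2 = 4

4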